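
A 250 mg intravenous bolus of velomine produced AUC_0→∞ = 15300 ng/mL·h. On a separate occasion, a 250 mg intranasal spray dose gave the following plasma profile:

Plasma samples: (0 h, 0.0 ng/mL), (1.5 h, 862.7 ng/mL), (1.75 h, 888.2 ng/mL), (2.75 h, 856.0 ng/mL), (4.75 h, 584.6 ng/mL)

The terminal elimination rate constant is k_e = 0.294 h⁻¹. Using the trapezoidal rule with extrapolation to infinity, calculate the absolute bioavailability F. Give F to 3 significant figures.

Trapezoidal AUC_0→4.75 (intranasal spray):
  [0→1.5]: (0.0+862.7)/2 × 1.5 = 647.025
  [1.5→1.75]: (862.7+888.2)/2 × 0.25 = 218.8625
  [1.75→2.75]: (888.2+856.0)/2 × 1 = 872.1
  [2.75→4.75]: (856.0+584.6)/2 × 2 = 1440.6
  Sum = 3178.5875 ng/mL·h
Tail: C_last/k_e = 584.6/0.294 = 1988.435
AUC_0→∞ (intranasal spray) = 3178.5875 + 1988.435 = 5167.0225 ng/mL·h
F = (AUC_ev/D_ev)/(AUC_iv/D_iv) = (5167.0225/250)/(15300/250) = 20.66809/61.2 = 0.3377

F = 0.338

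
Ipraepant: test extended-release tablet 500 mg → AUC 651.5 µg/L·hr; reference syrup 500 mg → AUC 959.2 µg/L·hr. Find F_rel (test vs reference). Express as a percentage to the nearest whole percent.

F_rel = 68%

F_rel = (AUC_test/D_test) / (AUC_ref/D_ref)
      = (651.5/500) / (959.2/500)
      = 1.303 / 1.9184 = 0.6792 = 67.92%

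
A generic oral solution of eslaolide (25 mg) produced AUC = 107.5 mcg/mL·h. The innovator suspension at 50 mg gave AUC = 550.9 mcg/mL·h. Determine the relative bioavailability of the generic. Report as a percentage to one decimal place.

F_rel = (AUC_test/D_test) / (AUC_ref/D_ref)
      = (107.5/25) / (550.9/50)
      = 4.3 / 11.018 = 0.3903 = 39.03%

F_rel = 39.0%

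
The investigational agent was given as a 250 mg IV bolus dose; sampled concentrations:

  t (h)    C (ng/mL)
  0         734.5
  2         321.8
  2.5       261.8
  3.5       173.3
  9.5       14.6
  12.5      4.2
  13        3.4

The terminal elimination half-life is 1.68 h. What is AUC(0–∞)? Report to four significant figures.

AUC = 2022 ng/mL·h

Trapezoidal AUC_0→13:
  [0→2]: (734.5+321.8)/2 × 2 = 1056.3
  [2→2.5]: (321.8+261.8)/2 × 0.5 = 145.9
  [2.5→3.5]: (261.8+173.3)/2 × 1 = 217.55
  [3.5→9.5]: (173.3+14.6)/2 × 6 = 563.7
  [9.5→12.5]: (14.6+4.2)/2 × 3 = 28.2
  [12.5→13]: (4.2+3.4)/2 × 0.5 = 1.9
  Sum = 2013.55 ng/mL·h
k_e = ln2 / t½ = 0.693147 / 1.68 = 0.4126 h^-1
Extrapolated tail: C_last / k_e = 3.4 / 0.4126 = 8.240
AUC_0→∞ = 2013.55 + 8.240 = 2021.79 ng/mL·h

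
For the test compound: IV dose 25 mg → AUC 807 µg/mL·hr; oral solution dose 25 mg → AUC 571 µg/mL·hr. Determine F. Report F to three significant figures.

F = 0.708

F = (AUC_ev / D_ev) / (AUC_iv / D_iv)
  = (571/25) / (807/25)
  = 22.84 / 32.28 = 0.7076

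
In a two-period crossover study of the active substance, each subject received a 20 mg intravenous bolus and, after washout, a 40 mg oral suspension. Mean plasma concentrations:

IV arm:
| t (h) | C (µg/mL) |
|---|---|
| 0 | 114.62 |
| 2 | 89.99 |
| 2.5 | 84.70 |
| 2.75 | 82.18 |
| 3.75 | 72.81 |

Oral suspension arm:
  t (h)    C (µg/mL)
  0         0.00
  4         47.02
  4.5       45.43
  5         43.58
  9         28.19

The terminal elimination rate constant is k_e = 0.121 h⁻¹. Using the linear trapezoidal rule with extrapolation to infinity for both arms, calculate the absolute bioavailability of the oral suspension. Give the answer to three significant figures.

F = 0.272

Trapezoidal AUC_0→3.75 (IV):
  [0→2]: (114.62+89.99)/2 × 2 = 204.61
  [2→2.5]: (89.99+84.70)/2 × 0.5 = 43.6725
  [2.5→2.75]: (84.70+82.18)/2 × 0.25 = 20.86
  [2.75→3.75]: (82.18+72.81)/2 × 1 = 77.495
  Sum = 346.6375 µg/mL·h
IV tail: 72.81/0.121 = 601.736; AUC_iv,0→∞ = 346.6375 + 601.736 = 948.3735 µg/mL·h
Trapezoidal AUC_0→9 (oral suspension):
  [0→4]: (0.00+47.02)/2 × 4 = 94.04
  [4→4.5]: (47.02+45.43)/2 × 0.5 = 23.1125
  [4.5→5]: (45.43+43.58)/2 × 0.5 = 22.2525
  [5→9]: (43.58+28.19)/2 × 4 = 143.54
  Sum = 282.945 µg/mL·h
oral suspension tail: 28.19/0.121 = 232.975; AUC_ev,0→∞ = 282.945 + 232.975 = 515.92 µg/mL·h
F = (AUC_ev/D_ev)/(AUC_iv/D_iv) = (515.92/40)/(948.3735/20) = 12.898/47.418675 = 0.2720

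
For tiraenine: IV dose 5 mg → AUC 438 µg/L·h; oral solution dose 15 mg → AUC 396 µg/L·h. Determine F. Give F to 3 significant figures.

F = (AUC_ev / D_ev) / (AUC_iv / D_iv)
  = (396/15) / (438/5)
  = 26.4 / 87.6 = 0.3014

F = 0.301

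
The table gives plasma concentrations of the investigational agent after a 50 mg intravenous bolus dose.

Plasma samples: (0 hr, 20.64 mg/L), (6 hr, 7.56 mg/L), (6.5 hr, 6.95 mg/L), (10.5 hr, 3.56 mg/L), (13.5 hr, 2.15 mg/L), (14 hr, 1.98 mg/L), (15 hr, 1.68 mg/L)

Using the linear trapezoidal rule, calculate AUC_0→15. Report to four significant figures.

Trapezoidal AUC_0→15:
  [0→6]: (20.64+7.56)/2 × 6 = 84.6
  [6→6.5]: (7.56+6.95)/2 × 0.5 = 3.6275
  [6.5→10.5]: (6.95+3.56)/2 × 4 = 21.02
  [10.5→13.5]: (3.56+2.15)/2 × 3 = 8.565
  [13.5→14]: (2.15+1.98)/2 × 0.5 = 1.0325
  [14→15]: (1.98+1.68)/2 × 1 = 1.83
  Sum = 120.675 mg/L·hr

AUC = 120.7 mg/L·hr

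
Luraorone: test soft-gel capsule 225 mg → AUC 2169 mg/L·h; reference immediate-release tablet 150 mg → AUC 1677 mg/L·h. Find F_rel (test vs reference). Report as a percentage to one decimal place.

F_rel = 86.2%

F_rel = (AUC_test/D_test) / (AUC_ref/D_ref)
      = (2169/225) / (1677/150)
      = 9.64 / 11.18 = 0.8623 = 86.23%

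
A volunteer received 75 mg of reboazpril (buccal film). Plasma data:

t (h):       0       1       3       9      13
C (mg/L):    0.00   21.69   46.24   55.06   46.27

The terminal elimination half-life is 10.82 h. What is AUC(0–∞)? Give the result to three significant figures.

AUC = 1310 mg/L·h

Trapezoidal AUC_0→13:
  [0→1]: (0.00+21.69)/2 × 1 = 10.845
  [1→3]: (21.69+46.24)/2 × 2 = 67.93
  [3→9]: (46.24+55.06)/2 × 6 = 303.9
  [9→13]: (55.06+46.27)/2 × 4 = 202.66
  Sum = 585.335 mg/L·h
k_e = ln2 / t½ = 0.693147 / 10.82 = 0.0641 h^-1
Extrapolated tail: C_last / k_e = 46.27 / 0.0641 = 721.841
AUC_0→∞ = 585.335 + 721.841 = 1307.176 mg/L·h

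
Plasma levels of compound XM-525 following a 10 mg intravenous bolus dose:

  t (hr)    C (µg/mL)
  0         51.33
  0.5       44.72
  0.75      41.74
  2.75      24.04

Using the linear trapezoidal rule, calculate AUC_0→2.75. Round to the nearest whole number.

AUC = 101 µg/mL·hr

Trapezoidal AUC_0→2.75:
  [0→0.5]: (51.33+44.72)/2 × 0.5 = 24.0125
  [0.5→0.75]: (44.72+41.74)/2 × 0.25 = 10.8075
  [0.75→2.75]: (41.74+24.04)/2 × 2 = 65.78
  Sum = 100.6 µg/mL·hr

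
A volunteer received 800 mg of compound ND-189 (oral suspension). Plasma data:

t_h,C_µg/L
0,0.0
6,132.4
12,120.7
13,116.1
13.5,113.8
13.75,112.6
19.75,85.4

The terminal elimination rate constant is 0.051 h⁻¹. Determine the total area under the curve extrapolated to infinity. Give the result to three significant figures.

AUC = 3630 µg/L·h

Trapezoidal AUC_0→19.75:
  [0→6]: (0.0+132.4)/2 × 6 = 397.2
  [6→12]: (132.4+120.7)/2 × 6 = 759.3
  [12→13]: (120.7+116.1)/2 × 1 = 118.4
  [13→13.5]: (116.1+113.8)/2 × 0.5 = 57.475
  [13.5→13.75]: (113.8+112.6)/2 × 0.25 = 28.3
  [13.75→19.75]: (112.6+85.4)/2 × 6 = 594.0
  Sum = 1954.675 µg/L·h
Extrapolated tail: C_last / k_e = 85.4 / 0.051 = 1674.510
AUC_0→∞ = 1954.675 + 1674.510 = 3629.185 µg/L·h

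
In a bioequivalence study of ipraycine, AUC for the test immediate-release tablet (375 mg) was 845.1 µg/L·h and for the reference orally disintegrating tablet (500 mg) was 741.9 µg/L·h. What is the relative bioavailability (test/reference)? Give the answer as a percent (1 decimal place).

F_rel = (AUC_test/D_test) / (AUC_ref/D_ref)
      = (845.1/375) / (741.9/500)
      = 2.2536 / 1.4838 = 1.5188 = 151.88%

F_rel = 151.9%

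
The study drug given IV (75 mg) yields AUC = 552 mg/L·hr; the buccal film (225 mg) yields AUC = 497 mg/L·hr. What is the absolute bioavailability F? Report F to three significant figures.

F = (AUC_ev / D_ev) / (AUC_iv / D_iv)
  = (497/225) / (552/75)
  = 2.20889 / 7.36 = 0.3001

F = 0.300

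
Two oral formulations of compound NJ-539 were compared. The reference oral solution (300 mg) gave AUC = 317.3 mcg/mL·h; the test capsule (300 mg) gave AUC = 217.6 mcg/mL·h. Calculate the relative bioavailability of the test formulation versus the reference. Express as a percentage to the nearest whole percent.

F_rel = 69%

F_rel = (AUC_test/D_test) / (AUC_ref/D_ref)
      = (217.6/300) / (317.3/300)
      = 0.725333 / 1.05767 = 0.6858 = 68.58%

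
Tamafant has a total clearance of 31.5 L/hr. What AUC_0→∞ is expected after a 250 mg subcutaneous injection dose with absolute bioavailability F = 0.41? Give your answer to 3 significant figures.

AUC_0→∞ = F × Dose / CL
        = 0.41 × 250 / 31.5 = 3.25397 mg/L·hr

AUC = 3.25 mg/L·hr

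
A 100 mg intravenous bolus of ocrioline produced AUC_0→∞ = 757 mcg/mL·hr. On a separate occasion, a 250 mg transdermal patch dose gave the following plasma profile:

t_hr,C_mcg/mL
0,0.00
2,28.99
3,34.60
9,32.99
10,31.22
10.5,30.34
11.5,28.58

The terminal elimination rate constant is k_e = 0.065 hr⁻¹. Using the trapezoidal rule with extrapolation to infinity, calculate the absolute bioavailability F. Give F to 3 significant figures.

Trapezoidal AUC_0→11.5 (transdermal patch):
  [0→2]: (0.00+28.99)/2 × 2 = 28.99
  [2→3]: (28.99+34.60)/2 × 1 = 31.795
  [3→9]: (34.60+32.99)/2 × 6 = 202.77
  [9→10]: (32.99+31.22)/2 × 1 = 32.105
  [10→10.5]: (31.22+30.34)/2 × 0.5 = 15.39
  [10.5→11.5]: (30.34+28.58)/2 × 1 = 29.46
  Sum = 340.51 mcg/mL·hr
Tail: C_last/k_e = 28.58/0.065 = 439.692
AUC_0→∞ (transdermal patch) = 340.51 + 439.692 = 780.202 mcg/mL·hr
F = (AUC_ev/D_ev)/(AUC_iv/D_iv) = (780.202/250)/(757/100) = 3.120808/7.57 = 0.4123

F = 0.412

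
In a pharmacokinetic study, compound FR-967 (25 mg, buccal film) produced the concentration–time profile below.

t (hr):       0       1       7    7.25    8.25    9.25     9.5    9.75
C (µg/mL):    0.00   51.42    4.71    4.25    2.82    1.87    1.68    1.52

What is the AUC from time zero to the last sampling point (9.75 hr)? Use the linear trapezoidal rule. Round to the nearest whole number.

Trapezoidal AUC_0→9.75:
  [0→1]: (0.00+51.42)/2 × 1 = 25.71
  [1→7]: (51.42+4.71)/2 × 6 = 168.39
  [7→7.25]: (4.71+4.25)/2 × 0.25 = 1.12
  [7.25→8.25]: (4.25+2.82)/2 × 1 = 3.535
  [8.25→9.25]: (2.82+1.87)/2 × 1 = 2.345
  [9.25→9.5]: (1.87+1.68)/2 × 0.25 = 0.44375
  [9.5→9.75]: (1.68+1.52)/2 × 0.25 = 0.4
  Sum = 201.94375 µg/mL·hr

AUC = 202 µg/mL·hr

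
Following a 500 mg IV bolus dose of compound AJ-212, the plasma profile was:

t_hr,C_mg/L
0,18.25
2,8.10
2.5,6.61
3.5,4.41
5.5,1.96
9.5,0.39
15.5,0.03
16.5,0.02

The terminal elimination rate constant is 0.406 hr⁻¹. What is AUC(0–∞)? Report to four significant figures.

Trapezoidal AUC_0→16.5:
  [0→2]: (18.25+8.10)/2 × 2 = 26.35
  [2→2.5]: (8.10+6.61)/2 × 0.5 = 3.6775
  [2.5→3.5]: (6.61+4.41)/2 × 1 = 5.51
  [3.5→5.5]: (4.41+1.96)/2 × 2 = 6.37
  [5.5→9.5]: (1.96+0.39)/2 × 4 = 4.7
  [9.5→15.5]: (0.39+0.03)/2 × 6 = 1.26
  [15.5→16.5]: (0.03+0.02)/2 × 1 = 0.025
  Sum = 47.8925 mg/L·hr
Extrapolated tail: C_last / k_e = 0.02 / 0.406 = 0.049
AUC_0→∞ = 47.8925 + 0.049 = 47.9415 mg/L·hr

AUC = 47.94 mg/L·hr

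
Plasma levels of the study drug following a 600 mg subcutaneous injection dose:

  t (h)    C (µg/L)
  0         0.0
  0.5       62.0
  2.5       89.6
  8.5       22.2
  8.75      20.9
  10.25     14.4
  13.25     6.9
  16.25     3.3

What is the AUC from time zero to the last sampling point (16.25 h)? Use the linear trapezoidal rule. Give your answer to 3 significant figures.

Trapezoidal AUC_0→16.25:
  [0→0.5]: (0.0+62.0)/2 × 0.5 = 15.5
  [0.5→2.5]: (62.0+89.6)/2 × 2 = 151.6
  [2.5→8.5]: (89.6+22.2)/2 × 6 = 335.4
  [8.5→8.75]: (22.2+20.9)/2 × 0.25 = 5.3875
  [8.75→10.25]: (20.9+14.4)/2 × 1.5 = 26.475
  [10.25→13.25]: (14.4+6.9)/2 × 3 = 31.95
  [13.25→16.25]: (6.9+3.3)/2 × 3 = 15.3
  Sum = 581.6125 µg/L·h

AUC = 582 µg/L·h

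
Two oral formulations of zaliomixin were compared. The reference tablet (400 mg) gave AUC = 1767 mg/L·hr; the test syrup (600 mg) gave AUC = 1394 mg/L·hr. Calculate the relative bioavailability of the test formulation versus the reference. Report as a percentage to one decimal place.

F_rel = (AUC_test/D_test) / (AUC_ref/D_ref)
      = (1394/600) / (1767/400)
      = 2.32333 / 4.4175 = 0.5259 = 52.59%

F_rel = 52.6%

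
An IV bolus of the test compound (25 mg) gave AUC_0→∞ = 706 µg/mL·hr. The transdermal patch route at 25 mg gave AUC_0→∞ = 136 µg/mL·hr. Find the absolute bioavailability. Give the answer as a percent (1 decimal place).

F = 19.3%

F = (AUC_ev / D_ev) / (AUC_iv / D_iv)
  = (136/25) / (706/25)
  = 5.44 / 28.24 = 0.1926
  = 19.26%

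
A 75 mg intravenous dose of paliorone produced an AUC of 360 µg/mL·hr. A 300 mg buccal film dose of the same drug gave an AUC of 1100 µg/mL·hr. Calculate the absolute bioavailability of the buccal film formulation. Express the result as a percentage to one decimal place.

F = (AUC_ev / D_ev) / (AUC_iv / D_iv)
  = (1100/300) / (360/75)
  = 3.66667 / 4.8 = 0.7639
  = 76.39%

F = 76.4%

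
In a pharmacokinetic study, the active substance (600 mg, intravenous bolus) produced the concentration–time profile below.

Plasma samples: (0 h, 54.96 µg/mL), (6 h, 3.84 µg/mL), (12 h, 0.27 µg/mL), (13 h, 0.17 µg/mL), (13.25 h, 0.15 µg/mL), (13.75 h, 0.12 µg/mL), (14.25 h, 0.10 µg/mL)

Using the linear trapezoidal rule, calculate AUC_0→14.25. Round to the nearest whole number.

AUC = 189 µg/mL·h

Trapezoidal AUC_0→14.25:
  [0→6]: (54.96+3.84)/2 × 6 = 176.4
  [6→12]: (3.84+0.27)/2 × 6 = 12.33
  [12→13]: (0.27+0.17)/2 × 1 = 0.22
  [13→13.25]: (0.17+0.15)/2 × 0.25 = 0.04
  [13.25→13.75]: (0.15+0.12)/2 × 0.5 = 0.0675
  [13.75→14.25]: (0.12+0.10)/2 × 0.5 = 0.055
  Sum = 189.1125 µg/mL·h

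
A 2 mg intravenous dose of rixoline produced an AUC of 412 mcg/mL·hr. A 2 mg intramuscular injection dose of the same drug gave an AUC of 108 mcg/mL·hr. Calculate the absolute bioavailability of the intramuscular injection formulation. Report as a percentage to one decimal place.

F = (AUC_ev / D_ev) / (AUC_iv / D_iv)
  = (108/2) / (412/2)
  = 54 / 206 = 0.2621
  = 26.21%

F = 26.2%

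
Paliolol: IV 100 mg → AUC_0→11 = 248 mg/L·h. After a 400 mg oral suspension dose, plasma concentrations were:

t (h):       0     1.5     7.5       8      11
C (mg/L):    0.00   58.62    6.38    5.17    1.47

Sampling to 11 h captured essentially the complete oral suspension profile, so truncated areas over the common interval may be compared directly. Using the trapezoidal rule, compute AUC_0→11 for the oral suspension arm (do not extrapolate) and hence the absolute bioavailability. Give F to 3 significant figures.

F = 0.254

Trapezoidal AUC_0→11 (oral suspension):
  [0→1.5]: (0.00+58.62)/2 × 1.5 = 43.965
  [1.5→7.5]: (58.62+6.38)/2 × 6 = 195.0
  [7.5→8]: (6.38+5.17)/2 × 0.5 = 2.8875
  [8→11]: (5.17+1.47)/2 × 3 = 9.96
  Sum = 251.8125 mg/L·h
F = (AUC_ev/D_ev)/(AUC_iv/D_iv) = (251.8125/400)/(248/100) = 0.62953125/2.48 = 0.2538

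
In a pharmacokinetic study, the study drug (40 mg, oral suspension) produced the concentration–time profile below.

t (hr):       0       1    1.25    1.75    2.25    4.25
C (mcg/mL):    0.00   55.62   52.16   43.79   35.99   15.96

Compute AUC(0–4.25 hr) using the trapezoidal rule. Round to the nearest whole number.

AUC = 137 mcg/mL·hr

Trapezoidal AUC_0→4.25:
  [0→1]: (0.00+55.62)/2 × 1 = 27.81
  [1→1.25]: (55.62+52.16)/2 × 0.25 = 13.4725
  [1.25→1.75]: (52.16+43.79)/2 × 0.5 = 23.9875
  [1.75→2.25]: (43.79+35.99)/2 × 0.5 = 19.945
  [2.25→4.25]: (35.99+15.96)/2 × 2 = 51.95
  Sum = 137.165 mcg/mL·hr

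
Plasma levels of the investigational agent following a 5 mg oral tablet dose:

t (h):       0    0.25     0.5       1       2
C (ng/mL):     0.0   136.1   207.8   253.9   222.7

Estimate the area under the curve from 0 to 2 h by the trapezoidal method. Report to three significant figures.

Trapezoidal AUC_0→2:
  [0→0.25]: (0.0+136.1)/2 × 0.25 = 17.0125
  [0.25→0.5]: (136.1+207.8)/2 × 0.25 = 42.9875
  [0.5→1]: (207.8+253.9)/2 × 0.5 = 115.425
  [1→2]: (253.9+222.7)/2 × 1 = 238.3
  Sum = 413.725 ng/mL·h

AUC = 414 ng/mL·h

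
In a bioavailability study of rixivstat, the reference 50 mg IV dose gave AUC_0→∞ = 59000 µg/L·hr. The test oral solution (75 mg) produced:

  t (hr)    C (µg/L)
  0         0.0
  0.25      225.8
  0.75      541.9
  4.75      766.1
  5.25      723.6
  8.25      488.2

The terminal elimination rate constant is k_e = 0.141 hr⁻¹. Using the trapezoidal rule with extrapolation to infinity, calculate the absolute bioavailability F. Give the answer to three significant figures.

F = 0.0959

Trapezoidal AUC_0→8.25 (oral solution):
  [0→0.25]: (0.0+225.8)/2 × 0.25 = 28.225
  [0.25→0.75]: (225.8+541.9)/2 × 0.5 = 191.925
  [0.75→4.75]: (541.9+766.1)/2 × 4 = 2616.0
  [4.75→5.25]: (766.1+723.6)/2 × 0.5 = 372.425
  [5.25→8.25]: (723.6+488.2)/2 × 3 = 1817.7
  Sum = 5026.275 µg/L·hr
Tail: C_last/k_e = 488.2/0.141 = 3462.411
AUC_0→∞ (oral solution) = 5026.275 + 3462.411 = 8488.686 µg/L·hr
F = (AUC_ev/D_ev)/(AUC_iv/D_iv) = (8488.686/75)/(59000/50) = 113.18248/1180 = 0.0959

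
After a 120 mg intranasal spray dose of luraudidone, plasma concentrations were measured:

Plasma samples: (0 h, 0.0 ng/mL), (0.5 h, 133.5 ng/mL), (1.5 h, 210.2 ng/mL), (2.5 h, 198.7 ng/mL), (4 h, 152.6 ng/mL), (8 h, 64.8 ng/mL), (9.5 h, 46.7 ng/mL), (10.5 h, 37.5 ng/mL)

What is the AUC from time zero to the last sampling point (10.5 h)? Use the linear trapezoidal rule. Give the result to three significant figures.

AUC = 1230 ng/mL·h

Trapezoidal AUC_0→10.5:
  [0→0.5]: (0.0+133.5)/2 × 0.5 = 33.375
  [0.5→1.5]: (133.5+210.2)/2 × 1 = 171.85
  [1.5→2.5]: (210.2+198.7)/2 × 1 = 204.45
  [2.5→4]: (198.7+152.6)/2 × 1.5 = 263.475
  [4→8]: (152.6+64.8)/2 × 4 = 434.8
  [8→9.5]: (64.8+46.7)/2 × 1.5 = 83.625
  [9.5→10.5]: (46.7+37.5)/2 × 1 = 42.1
  Sum = 1233.675 ng/mL·h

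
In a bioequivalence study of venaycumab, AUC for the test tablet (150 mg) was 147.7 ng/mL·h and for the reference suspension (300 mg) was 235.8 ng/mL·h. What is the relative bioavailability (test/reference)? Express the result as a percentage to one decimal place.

F_rel = (AUC_test/D_test) / (AUC_ref/D_ref)
      = (147.7/150) / (235.8/300)
      = 0.984667 / 0.786 = 1.2528 = 125.28%

F_rel = 125.3%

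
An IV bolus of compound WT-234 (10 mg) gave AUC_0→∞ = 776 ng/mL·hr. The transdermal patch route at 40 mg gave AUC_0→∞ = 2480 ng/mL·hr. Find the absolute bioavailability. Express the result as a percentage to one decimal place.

F = (AUC_ev / D_ev) / (AUC_iv / D_iv)
  = (2480/40) / (776/10)
  = 62 / 77.6 = 0.7990
  = 79.90%

F = 79.9%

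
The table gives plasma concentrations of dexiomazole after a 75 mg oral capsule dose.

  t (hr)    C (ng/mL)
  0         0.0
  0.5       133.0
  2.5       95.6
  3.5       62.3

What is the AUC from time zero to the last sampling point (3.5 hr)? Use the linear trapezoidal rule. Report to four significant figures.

Trapezoidal AUC_0→3.5:
  [0→0.5]: (0.0+133.0)/2 × 0.5 = 33.25
  [0.5→2.5]: (133.0+95.6)/2 × 2 = 228.6
  [2.5→3.5]: (95.6+62.3)/2 × 1 = 78.95
  Sum = 340.8 ng/mL·hr

AUC = 340.8 ng/mL·hr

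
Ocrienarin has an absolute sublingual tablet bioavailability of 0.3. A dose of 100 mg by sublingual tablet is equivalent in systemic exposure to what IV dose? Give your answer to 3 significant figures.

D_iv = 30.0 mg

Systemic exposure from an extravascular dose = F × D_ev, so the equivalent IV dose is F × D_ev.
D_iv = F × D_ev = 0.3 × 100 = 30 mg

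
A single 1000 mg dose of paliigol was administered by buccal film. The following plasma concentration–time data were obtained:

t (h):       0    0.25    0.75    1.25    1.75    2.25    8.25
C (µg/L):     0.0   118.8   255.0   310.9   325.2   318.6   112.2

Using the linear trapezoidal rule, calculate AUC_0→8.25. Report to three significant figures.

Trapezoidal AUC_0→8.25:
  [0→0.25]: (0.0+118.8)/2 × 0.25 = 14.85
  [0.25→0.75]: (118.8+255.0)/2 × 0.5 = 93.45
  [0.75→1.25]: (255.0+310.9)/2 × 0.5 = 141.475
  [1.25→1.75]: (310.9+325.2)/2 × 0.5 = 159.025
  [1.75→2.25]: (325.2+318.6)/2 × 0.5 = 160.95
  [2.25→8.25]: (318.6+112.2)/2 × 6 = 1292.4
  Sum = 1862.15 µg/L·h

AUC = 1860 µg/L·h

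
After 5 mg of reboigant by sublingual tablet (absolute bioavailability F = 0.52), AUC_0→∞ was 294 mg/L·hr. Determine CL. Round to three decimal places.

CL = F × Dose / AUC_0→∞
   = 0.52 × 5 / 294 = 0.00884354 L/hr

CL = 0.009 L/hr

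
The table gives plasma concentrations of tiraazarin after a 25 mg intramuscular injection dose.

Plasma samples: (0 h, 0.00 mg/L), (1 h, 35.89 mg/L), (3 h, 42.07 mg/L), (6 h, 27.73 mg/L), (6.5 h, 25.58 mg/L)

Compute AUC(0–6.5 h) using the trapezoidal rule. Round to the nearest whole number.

AUC = 214 mg/L·h

Trapezoidal AUC_0→6.5:
  [0→1]: (0.00+35.89)/2 × 1 = 17.945
  [1→3]: (35.89+42.07)/2 × 2 = 77.96
  [3→6]: (42.07+27.73)/2 × 3 = 104.7
  [6→6.5]: (27.73+25.58)/2 × 0.5 = 13.3275
  Sum = 213.9325 mg/L·h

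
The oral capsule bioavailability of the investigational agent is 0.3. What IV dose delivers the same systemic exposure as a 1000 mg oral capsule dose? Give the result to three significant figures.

D_iv = 300 mg

Systemic exposure from an extravascular dose = F × D_ev, so the equivalent IV dose is F × D_ev.
D_iv = F × D_ev = 0.3 × 1000 = 300 mg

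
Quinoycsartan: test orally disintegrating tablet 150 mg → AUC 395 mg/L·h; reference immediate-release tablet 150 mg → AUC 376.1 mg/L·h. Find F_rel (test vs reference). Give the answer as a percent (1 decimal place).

F_rel = 105.0%

F_rel = (AUC_test/D_test) / (AUC_ref/D_ref)
      = (395/150) / (376.1/150)
      = 2.63333 / 2.50733 = 1.0503 = 105.03%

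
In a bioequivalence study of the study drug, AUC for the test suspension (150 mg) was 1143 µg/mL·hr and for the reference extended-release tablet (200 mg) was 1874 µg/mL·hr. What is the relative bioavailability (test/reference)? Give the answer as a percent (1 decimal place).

F_rel = (AUC_test/D_test) / (AUC_ref/D_ref)
      = (1143/150) / (1874/200)
      = 7.62 / 9.37 = 0.8132 = 81.32%

F_rel = 81.3%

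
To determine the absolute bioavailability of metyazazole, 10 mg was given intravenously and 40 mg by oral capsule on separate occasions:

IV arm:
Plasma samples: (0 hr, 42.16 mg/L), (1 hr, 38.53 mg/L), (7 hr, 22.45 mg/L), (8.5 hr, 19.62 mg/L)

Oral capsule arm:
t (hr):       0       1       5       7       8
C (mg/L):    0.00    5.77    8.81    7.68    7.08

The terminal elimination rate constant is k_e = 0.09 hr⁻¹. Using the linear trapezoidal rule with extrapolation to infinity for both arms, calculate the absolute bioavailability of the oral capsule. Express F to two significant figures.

F = 0.071

Trapezoidal AUC_0→8.5 (IV):
  [0→1]: (42.16+38.53)/2 × 1 = 40.345
  [1→7]: (38.53+22.45)/2 × 6 = 182.94
  [7→8.5]: (22.45+19.62)/2 × 1.5 = 31.5525
  Sum = 254.8375 mg/L·hr
IV tail: 19.62/0.09 = 218.000; AUC_iv,0→∞ = 254.8375 + 218.000 = 472.8375 mg/L·hr
Trapezoidal AUC_0→8 (oral capsule):
  [0→1]: (0.00+5.77)/2 × 1 = 2.885
  [1→5]: (5.77+8.81)/2 × 4 = 29.16
  [5→7]: (8.81+7.68)/2 × 2 = 16.49
  [7→8]: (7.68+7.08)/2 × 1 = 7.38
  Sum = 55.915 mg/L·hr
oral capsule tail: 7.08/0.09 = 78.667; AUC_ev,0→∞ = 55.915 + 78.667 = 134.582 mg/L·hr
F = (AUC_ev/D_ev)/(AUC_iv/D_iv) = (134.582/40)/(472.8375/10) = 3.36455/47.28375 = 0.0712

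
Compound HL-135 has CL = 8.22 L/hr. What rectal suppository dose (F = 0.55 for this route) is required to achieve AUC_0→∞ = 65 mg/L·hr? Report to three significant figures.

Dose = CL × AUC_0→∞ / F
     = 8.22 × 65 / 0.55 = 971.455 mg

Dose = 971 mg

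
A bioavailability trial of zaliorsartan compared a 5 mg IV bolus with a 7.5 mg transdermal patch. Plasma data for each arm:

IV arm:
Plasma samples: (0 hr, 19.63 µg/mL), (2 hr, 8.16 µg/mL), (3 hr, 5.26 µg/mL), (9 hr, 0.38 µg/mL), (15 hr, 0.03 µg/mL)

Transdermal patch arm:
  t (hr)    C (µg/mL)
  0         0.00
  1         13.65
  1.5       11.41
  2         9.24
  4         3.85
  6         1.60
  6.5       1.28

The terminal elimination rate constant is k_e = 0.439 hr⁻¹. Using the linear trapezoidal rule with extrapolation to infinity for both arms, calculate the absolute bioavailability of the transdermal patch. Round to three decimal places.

F = 0.511

Trapezoidal AUC_0→15 (IV):
  [0→2]: (19.63+8.16)/2 × 2 = 27.79
  [2→3]: (8.16+5.26)/2 × 1 = 6.71
  [3→9]: (5.26+0.38)/2 × 6 = 16.92
  [9→15]: (0.38+0.03)/2 × 6 = 1.23
  Sum = 52.65 µg/mL·hr
IV tail: 0.03/0.439 = 0.068; AUC_iv,0→∞ = 52.65 + 0.068 = 52.718 µg/mL·hr
Trapezoidal AUC_0→6.5 (transdermal patch):
  [0→1]: (0.00+13.65)/2 × 1 = 6.825
  [1→1.5]: (13.65+11.41)/2 × 0.5 = 6.265
  [1.5→2]: (11.41+9.24)/2 × 0.5 = 5.1625
  [2→4]: (9.24+3.85)/2 × 2 = 13.09
  [4→6]: (3.85+1.60)/2 × 2 = 5.45
  [6→6.5]: (1.60+1.28)/2 × 0.5 = 0.72
  Sum = 37.5125 µg/mL·hr
transdermal patch tail: 1.28/0.439 = 2.916; AUC_ev,0→∞ = 37.5125 + 2.916 = 40.4285 µg/mL·hr
F = (AUC_ev/D_ev)/(AUC_iv/D_iv) = (40.4285/7.5)/(52.718/5) = 5.39047/10.5436 = 0.5113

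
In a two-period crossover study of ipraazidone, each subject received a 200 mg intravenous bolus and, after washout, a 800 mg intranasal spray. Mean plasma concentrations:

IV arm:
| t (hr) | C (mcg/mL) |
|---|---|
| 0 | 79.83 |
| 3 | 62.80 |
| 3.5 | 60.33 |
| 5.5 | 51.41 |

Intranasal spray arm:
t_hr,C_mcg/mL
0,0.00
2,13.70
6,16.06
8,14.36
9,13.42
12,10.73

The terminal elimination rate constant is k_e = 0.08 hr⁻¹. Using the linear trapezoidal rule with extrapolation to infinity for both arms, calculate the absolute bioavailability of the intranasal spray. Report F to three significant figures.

Trapezoidal AUC_0→5.5 (IV):
  [0→3]: (79.83+62.80)/2 × 3 = 213.945
  [3→3.5]: (62.80+60.33)/2 × 0.5 = 30.7825
  [3.5→5.5]: (60.33+51.41)/2 × 2 = 111.74
  Sum = 356.4675 mcg/mL·hr
IV tail: 51.41/0.08 = 642.625; AUC_iv,0→∞ = 356.4675 + 642.625 = 999.0925 mcg/mL·hr
Trapezoidal AUC_0→12 (intranasal spray):
  [0→2]: (0.00+13.70)/2 × 2 = 13.7
  [2→6]: (13.70+16.06)/2 × 4 = 59.52
  [6→8]: (16.06+14.36)/2 × 2 = 30.42
  [8→9]: (14.36+13.42)/2 × 1 = 13.89
  [9→12]: (13.42+10.73)/2 × 3 = 36.225
  Sum = 153.755 mcg/mL·hr
intranasal spray tail: 10.73/0.08 = 134.125; AUC_ev,0→∞ = 153.755 + 134.125 = 287.88 mcg/mL·hr
F = (AUC_ev/D_ev)/(AUC_iv/D_iv) = (287.88/800)/(999.0925/200) = 0.35985/4.9954625 = 0.0720

F = 0.0720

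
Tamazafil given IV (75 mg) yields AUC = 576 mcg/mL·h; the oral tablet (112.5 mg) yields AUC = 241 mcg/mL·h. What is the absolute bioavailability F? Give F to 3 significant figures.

F = 0.279

F = (AUC_ev / D_ev) / (AUC_iv / D_iv)
  = (241/112.5) / (576/75)
  = 2.14222 / 7.68 = 0.2789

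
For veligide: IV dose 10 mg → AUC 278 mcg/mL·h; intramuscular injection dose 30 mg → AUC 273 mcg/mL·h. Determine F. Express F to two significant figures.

F = (AUC_ev / D_ev) / (AUC_iv / D_iv)
  = (273/30) / (278/10)
  = 9.1 / 27.8 = 0.3273

F = 0.33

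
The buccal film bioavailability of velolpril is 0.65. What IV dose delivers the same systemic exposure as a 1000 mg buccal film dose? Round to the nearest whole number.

Systemic exposure from an extravascular dose = F × D_ev, so the equivalent IV dose is F × D_ev.
D_iv = F × D_ev = 0.65 × 1000 = 650 mg

D_iv = 650 mg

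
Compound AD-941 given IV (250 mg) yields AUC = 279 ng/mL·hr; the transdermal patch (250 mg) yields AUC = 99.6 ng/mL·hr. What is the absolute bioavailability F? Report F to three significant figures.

F = 0.357

F = (AUC_ev / D_ev) / (AUC_iv / D_iv)
  = (99.6/250) / (279/250)
  = 0.3984 / 1.116 = 0.3570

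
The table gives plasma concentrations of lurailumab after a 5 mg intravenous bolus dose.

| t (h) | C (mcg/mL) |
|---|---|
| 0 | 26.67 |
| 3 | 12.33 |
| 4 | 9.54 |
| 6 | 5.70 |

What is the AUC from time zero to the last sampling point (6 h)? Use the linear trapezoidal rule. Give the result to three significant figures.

Trapezoidal AUC_0→6:
  [0→3]: (26.67+12.33)/2 × 3 = 58.5
  [3→4]: (12.33+9.54)/2 × 1 = 10.935
  [4→6]: (9.54+5.70)/2 × 2 = 15.24
  Sum = 84.675 mcg/mL·h

AUC = 84.7 mcg/mL·h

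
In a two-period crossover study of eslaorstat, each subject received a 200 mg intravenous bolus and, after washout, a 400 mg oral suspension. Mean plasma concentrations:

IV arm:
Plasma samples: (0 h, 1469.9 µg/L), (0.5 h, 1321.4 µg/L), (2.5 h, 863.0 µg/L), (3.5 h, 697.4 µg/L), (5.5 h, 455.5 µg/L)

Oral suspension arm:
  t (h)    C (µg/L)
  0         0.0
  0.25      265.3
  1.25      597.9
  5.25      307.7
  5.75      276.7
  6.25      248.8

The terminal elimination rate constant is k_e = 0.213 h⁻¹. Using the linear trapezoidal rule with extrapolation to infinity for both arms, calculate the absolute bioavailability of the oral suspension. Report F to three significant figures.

Trapezoidal AUC_0→5.5 (IV):
  [0→0.5]: (1469.9+1321.4)/2 × 0.5 = 697.825
  [0.5→2.5]: (1321.4+863.0)/2 × 2 = 2184.4
  [2.5→3.5]: (863.0+697.4)/2 × 1 = 780.2
  [3.5→5.5]: (697.4+455.5)/2 × 2 = 1152.9
  Sum = 4815.325 µg/L·h
IV tail: 455.5/0.213 = 2138.498; AUC_iv,0→∞ = 4815.325 + 2138.498 = 6953.823 µg/L·h
Trapezoidal AUC_0→6.25 (oral suspension):
  [0→0.25]: (0.0+265.3)/2 × 0.25 = 33.1625
  [0.25→1.25]: (265.3+597.9)/2 × 1 = 431.6
  [1.25→5.25]: (597.9+307.7)/2 × 4 = 1811.2
  [5.25→5.75]: (307.7+276.7)/2 × 0.5 = 146.1
  [5.75→6.25]: (276.7+248.8)/2 × 0.5 = 131.375
  Sum = 2553.4375 µg/L·h
oral suspension tail: 248.8/0.213 = 1168.075; AUC_ev,0→∞ = 2553.4375 + 1168.075 = 3721.5125 µg/L·h
F = (AUC_ev/D_ev)/(AUC_iv/D_iv) = (3721.5125/400)/(6953.823/200) = 9.30378/34.769115 = 0.2676

F = 0.268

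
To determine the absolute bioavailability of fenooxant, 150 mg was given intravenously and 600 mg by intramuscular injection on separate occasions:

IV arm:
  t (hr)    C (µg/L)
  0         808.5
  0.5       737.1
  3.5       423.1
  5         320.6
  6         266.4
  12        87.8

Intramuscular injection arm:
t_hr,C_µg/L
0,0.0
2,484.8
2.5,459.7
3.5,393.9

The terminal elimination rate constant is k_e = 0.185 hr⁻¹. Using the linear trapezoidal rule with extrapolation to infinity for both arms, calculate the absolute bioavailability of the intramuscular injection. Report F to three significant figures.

F = 0.181

Trapezoidal AUC_0→12 (IV):
  [0→0.5]: (808.5+737.1)/2 × 0.5 = 386.4
  [0.5→3.5]: (737.1+423.1)/2 × 3 = 1740.3
  [3.5→5]: (423.1+320.6)/2 × 1.5 = 557.775
  [5→6]: (320.6+266.4)/2 × 1 = 293.5
  [6→12]: (266.4+87.8)/2 × 6 = 1062.6
  Sum = 4040.575 µg/L·hr
IV tail: 87.8/0.185 = 474.595; AUC_iv,0→∞ = 4040.575 + 474.595 = 4515.17 µg/L·hr
Trapezoidal AUC_0→3.5 (intramuscular injection):
  [0→2]: (0.0+484.8)/2 × 2 = 484.8
  [2→2.5]: (484.8+459.7)/2 × 0.5 = 236.125
  [2.5→3.5]: (459.7+393.9)/2 × 1 = 426.8
  Sum = 1147.725 µg/L·hr
intramuscular injection tail: 393.9/0.185 = 2129.189; AUC_ev,0→∞ = 1147.725 + 2129.189 = 3276.914 µg/L·hr
F = (AUC_ev/D_ev)/(AUC_iv/D_iv) = (3276.914/600)/(4515.17/150) = 5.46152/30.1011 = 0.1814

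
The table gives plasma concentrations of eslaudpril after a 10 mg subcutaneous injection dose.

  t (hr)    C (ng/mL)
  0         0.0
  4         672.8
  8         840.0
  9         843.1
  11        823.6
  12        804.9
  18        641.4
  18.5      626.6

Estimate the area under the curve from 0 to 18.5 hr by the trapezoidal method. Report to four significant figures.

Trapezoidal AUC_0→18.5:
  [0→4]: (0.0+672.8)/2 × 4 = 1345.6
  [4→8]: (672.8+840.0)/2 × 4 = 3025.6
  [8→9]: (840.0+843.1)/2 × 1 = 841.55
  [9→11]: (843.1+823.6)/2 × 2 = 1666.7
  [11→12]: (823.6+804.9)/2 × 1 = 814.25
  [12→18]: (804.9+641.4)/2 × 6 = 4338.9
  [18→18.5]: (641.4+626.6)/2 × 0.5 = 317.0
  Sum = 12349.6 ng/mL·hr

AUC = 12350 ng/mL·hr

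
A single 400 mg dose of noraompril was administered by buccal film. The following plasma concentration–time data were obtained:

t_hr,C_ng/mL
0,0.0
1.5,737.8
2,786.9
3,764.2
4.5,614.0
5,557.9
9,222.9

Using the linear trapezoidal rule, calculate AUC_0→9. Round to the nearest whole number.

AUC = 4598 ng/mL·hr

Trapezoidal AUC_0→9:
  [0→1.5]: (0.0+737.8)/2 × 1.5 = 553.35
  [1.5→2]: (737.8+786.9)/2 × 0.5 = 381.175
  [2→3]: (786.9+764.2)/2 × 1 = 775.55
  [3→4.5]: (764.2+614.0)/2 × 1.5 = 1033.65
  [4.5→5]: (614.0+557.9)/2 × 0.5 = 292.975
  [5→9]: (557.9+222.9)/2 × 4 = 1561.6
  Sum = 4598.3 ng/mL·hr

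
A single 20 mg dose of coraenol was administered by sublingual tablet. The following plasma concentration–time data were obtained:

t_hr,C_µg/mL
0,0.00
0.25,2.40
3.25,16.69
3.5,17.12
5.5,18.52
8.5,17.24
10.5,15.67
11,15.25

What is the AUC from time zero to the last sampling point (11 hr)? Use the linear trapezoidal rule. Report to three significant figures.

Trapezoidal AUC_0→11:
  [0→0.25]: (0.00+2.40)/2 × 0.25 = 0.3
  [0.25→3.25]: (2.40+16.69)/2 × 3 = 28.635
  [3.25→3.5]: (16.69+17.12)/2 × 0.25 = 4.22625
  [3.5→5.5]: (17.12+18.52)/2 × 2 = 35.64
  [5.5→8.5]: (18.52+17.24)/2 × 3 = 53.64
  [8.5→10.5]: (17.24+15.67)/2 × 2 = 32.91
  [10.5→11]: (15.67+15.25)/2 × 0.5 = 7.73
  Sum = 163.08125 µg/mL·hr

AUC = 163 µg/mL·hr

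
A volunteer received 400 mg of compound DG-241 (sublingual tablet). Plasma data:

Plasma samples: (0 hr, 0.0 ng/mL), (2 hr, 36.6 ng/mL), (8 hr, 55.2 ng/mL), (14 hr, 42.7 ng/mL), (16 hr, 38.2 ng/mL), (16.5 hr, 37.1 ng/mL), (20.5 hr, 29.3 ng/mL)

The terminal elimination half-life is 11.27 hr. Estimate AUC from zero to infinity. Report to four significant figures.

AUC = 1315 ng/mL·hr

Trapezoidal AUC_0→20.5:
  [0→2]: (0.0+36.6)/2 × 2 = 36.6
  [2→8]: (36.6+55.2)/2 × 6 = 275.4
  [8→14]: (55.2+42.7)/2 × 6 = 293.7
  [14→16]: (42.7+38.2)/2 × 2 = 80.9
  [16→16.5]: (38.2+37.1)/2 × 0.5 = 18.825
  [16.5→20.5]: (37.1+29.3)/2 × 4 = 132.8
  Sum = 838.225 ng/mL·hr
k_e = ln2 / t½ = 0.693147 / 11.27 = 0.0615 hr^-1
Extrapolated tail: C_last / k_e = 29.3 / 0.0615 = 476.423
AUC_0→∞ = 838.225 + 476.423 = 1314.648 ng/mL·hr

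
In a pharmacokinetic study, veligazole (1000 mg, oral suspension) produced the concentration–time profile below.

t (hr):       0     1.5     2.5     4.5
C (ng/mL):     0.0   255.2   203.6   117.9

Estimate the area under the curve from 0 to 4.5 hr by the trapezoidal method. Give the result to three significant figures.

Trapezoidal AUC_0→4.5:
  [0→1.5]: (0.0+255.2)/2 × 1.5 = 191.4
  [1.5→2.5]: (255.2+203.6)/2 × 1 = 229.4
  [2.5→4.5]: (203.6+117.9)/2 × 2 = 321.5
  Sum = 742.3 ng/mL·hr

AUC = 742 ng/mL·hr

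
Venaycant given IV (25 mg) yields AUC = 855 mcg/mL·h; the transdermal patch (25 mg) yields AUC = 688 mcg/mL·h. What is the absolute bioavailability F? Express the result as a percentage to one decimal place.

F = 80.5%

F = (AUC_ev / D_ev) / (AUC_iv / D_iv)
  = (688/25) / (855/25)
  = 27.52 / 34.2 = 0.8047
  = 80.47%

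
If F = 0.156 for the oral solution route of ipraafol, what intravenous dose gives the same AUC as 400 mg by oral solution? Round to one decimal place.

D_iv = 62.4 mg

Systemic exposure from an extravascular dose = F × D_ev, so the equivalent IV dose is F × D_ev.
D_iv = F × D_ev = 0.156 × 400 = 62.4 mg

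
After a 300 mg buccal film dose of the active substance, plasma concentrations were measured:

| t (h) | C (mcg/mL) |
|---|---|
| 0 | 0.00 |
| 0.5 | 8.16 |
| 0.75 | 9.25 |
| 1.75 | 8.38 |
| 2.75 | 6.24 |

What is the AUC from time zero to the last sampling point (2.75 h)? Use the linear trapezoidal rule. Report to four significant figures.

AUC = 20.34 mcg/mL·h

Trapezoidal AUC_0→2.75:
  [0→0.5]: (0.00+8.16)/2 × 0.5 = 2.04
  [0.5→0.75]: (8.16+9.25)/2 × 0.25 = 2.17625
  [0.75→1.75]: (9.25+8.38)/2 × 1 = 8.815
  [1.75→2.75]: (8.38+6.24)/2 × 1 = 7.31
  Sum = 20.34125 mcg/mL·h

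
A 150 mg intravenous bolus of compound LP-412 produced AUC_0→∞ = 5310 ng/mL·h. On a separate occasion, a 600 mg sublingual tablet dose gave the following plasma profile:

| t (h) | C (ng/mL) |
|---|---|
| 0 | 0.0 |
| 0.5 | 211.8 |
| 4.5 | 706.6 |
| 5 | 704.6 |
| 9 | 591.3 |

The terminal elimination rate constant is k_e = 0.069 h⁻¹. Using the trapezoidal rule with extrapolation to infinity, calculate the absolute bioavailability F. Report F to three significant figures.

F = 0.631

Trapezoidal AUC_0→9 (sublingual tablet):
  [0→0.5]: (0.0+211.8)/2 × 0.5 = 52.95
  [0.5→4.5]: (211.8+706.6)/2 × 4 = 1836.8
  [4.5→5]: (706.6+704.6)/2 × 0.5 = 352.8
  [5→9]: (704.6+591.3)/2 × 4 = 2591.8
  Sum = 4834.35 ng/mL·h
Tail: C_last/k_e = 591.3/0.069 = 8569.565
AUC_0→∞ (sublingual tablet) = 4834.35 + 8569.565 = 13403.915 ng/mL·h
F = (AUC_ev/D_ev)/(AUC_iv/D_iv) = (13403.915/600)/(5310/150) = 22.3399/35.4 = 0.6311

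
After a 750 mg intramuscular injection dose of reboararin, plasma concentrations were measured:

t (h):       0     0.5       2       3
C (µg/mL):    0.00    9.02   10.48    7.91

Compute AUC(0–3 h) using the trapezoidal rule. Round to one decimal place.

AUC = 26.1 µg/mL·h

Trapezoidal AUC_0→3:
  [0→0.5]: (0.00+9.02)/2 × 0.5 = 2.255
  [0.5→2]: (9.02+10.48)/2 × 1.5 = 14.625
  [2→3]: (10.48+7.91)/2 × 1 = 9.195
  Sum = 26.075 µg/mL·h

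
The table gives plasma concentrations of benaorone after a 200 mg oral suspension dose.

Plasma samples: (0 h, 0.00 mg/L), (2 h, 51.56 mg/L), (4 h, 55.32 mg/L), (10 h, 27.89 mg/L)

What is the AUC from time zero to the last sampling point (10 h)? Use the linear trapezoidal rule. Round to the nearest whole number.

AUC = 408 mg/L·h

Trapezoidal AUC_0→10:
  [0→2]: (0.00+51.56)/2 × 2 = 51.56
  [2→4]: (51.56+55.32)/2 × 2 = 106.88
  [4→10]: (55.32+27.89)/2 × 6 = 249.63
  Sum = 408.07 mg/L·h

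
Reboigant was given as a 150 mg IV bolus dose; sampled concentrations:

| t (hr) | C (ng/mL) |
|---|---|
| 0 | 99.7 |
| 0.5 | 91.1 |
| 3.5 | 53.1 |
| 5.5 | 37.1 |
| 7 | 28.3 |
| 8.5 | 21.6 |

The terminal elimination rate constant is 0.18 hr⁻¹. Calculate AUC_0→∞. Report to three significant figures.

Trapezoidal AUC_0→8.5:
  [0→0.5]: (99.7+91.1)/2 × 0.5 = 47.7
  [0.5→3.5]: (91.1+53.1)/2 × 3 = 216.3
  [3.5→5.5]: (53.1+37.1)/2 × 2 = 90.2
  [5.5→7]: (37.1+28.3)/2 × 1.5 = 49.05
  [7→8.5]: (28.3+21.6)/2 × 1.5 = 37.425
  Sum = 440.675 ng/mL·hr
Extrapolated tail: C_last / k_e = 21.6 / 0.18 = 120.000
AUC_0→∞ = 440.675 + 120.000 = 560.675 ng/mL·hr

AUC = 561 ng/mL·hr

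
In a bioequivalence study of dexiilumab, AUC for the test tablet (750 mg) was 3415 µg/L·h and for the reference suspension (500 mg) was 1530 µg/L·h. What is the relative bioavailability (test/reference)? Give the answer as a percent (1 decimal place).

F_rel = 148.8%

F_rel = (AUC_test/D_test) / (AUC_ref/D_ref)
      = (3415/750) / (1530/500)
      = 4.55333 / 3.06 = 1.4880 = 148.80%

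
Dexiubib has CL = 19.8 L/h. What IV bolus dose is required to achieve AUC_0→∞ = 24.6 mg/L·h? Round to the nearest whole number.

Dose = 487 mg

Dose_iv = CL × AUC_0→∞
     = 19.8 × 24.6 = 487.08 mg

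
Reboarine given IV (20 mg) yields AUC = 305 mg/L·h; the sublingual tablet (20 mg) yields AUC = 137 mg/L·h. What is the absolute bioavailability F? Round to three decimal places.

F = (AUC_ev / D_ev) / (AUC_iv / D_iv)
  = (137/20) / (305/20)
  = 6.85 / 15.25 = 0.4492

F = 0.449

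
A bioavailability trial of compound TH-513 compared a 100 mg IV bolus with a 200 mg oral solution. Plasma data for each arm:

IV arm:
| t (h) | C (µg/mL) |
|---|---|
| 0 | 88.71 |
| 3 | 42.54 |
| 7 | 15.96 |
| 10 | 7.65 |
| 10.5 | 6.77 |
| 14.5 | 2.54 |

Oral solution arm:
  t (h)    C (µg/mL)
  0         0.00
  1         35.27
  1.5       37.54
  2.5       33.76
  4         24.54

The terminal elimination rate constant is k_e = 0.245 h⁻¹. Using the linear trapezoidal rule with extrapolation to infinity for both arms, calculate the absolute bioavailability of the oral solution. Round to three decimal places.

F = 0.282

Trapezoidal AUC_0→14.5 (IV):
  [0→3]: (88.71+42.54)/2 × 3 = 196.875
  [3→7]: (42.54+15.96)/2 × 4 = 117.0
  [7→10]: (15.96+7.65)/2 × 3 = 35.415
  [10→10.5]: (7.65+6.77)/2 × 0.5 = 3.605
  [10.5→14.5]: (6.77+2.54)/2 × 4 = 18.62
  Sum = 371.515 µg/mL·h
IV tail: 2.54/0.245 = 10.367; AUC_iv,0→∞ = 371.515 + 10.367 = 381.882 µg/mL·h
Trapezoidal AUC_0→4 (oral solution):
  [0→1]: (0.00+35.27)/2 × 1 = 17.635
  [1→1.5]: (35.27+37.54)/2 × 0.5 = 18.2025
  [1.5→2.5]: (37.54+33.76)/2 × 1 = 35.65
  [2.5→4]: (33.76+24.54)/2 × 1.5 = 43.725
  Sum = 115.2125 µg/mL·h
oral solution tail: 24.54/0.245 = 100.163; AUC_ev,0→∞ = 115.2125 + 100.163 = 215.3755 µg/mL·h
F = (AUC_ev/D_ev)/(AUC_iv/D_iv) = (215.3755/200)/(381.882/100) = 1.0768775/3.81882 = 0.2820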